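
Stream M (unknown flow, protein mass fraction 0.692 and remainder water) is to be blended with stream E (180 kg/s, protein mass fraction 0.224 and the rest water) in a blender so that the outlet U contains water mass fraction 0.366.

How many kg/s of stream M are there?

Let M be the unknown flow. Total out = 180 + M.
water balance: 139.68 + 0.308·M = 0.366·(180 + M)
(0.308 − 0.366)·M = 0.366×180 − 139.68 = -73.8
M = -73.8 / -0.058 = 1272.4 kg/s

1272 kg/s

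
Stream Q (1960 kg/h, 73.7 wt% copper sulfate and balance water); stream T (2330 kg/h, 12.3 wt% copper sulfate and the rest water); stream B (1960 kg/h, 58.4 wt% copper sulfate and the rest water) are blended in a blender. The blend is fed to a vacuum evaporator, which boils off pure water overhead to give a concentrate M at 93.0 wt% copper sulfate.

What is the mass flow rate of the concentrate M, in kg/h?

copper sulfate entering = 1960×0.737 + 2330×0.123 + 1960×0.584 = 2875.8 kg/h.
All copper sulfate reports to M, so M = 2875.8/0.930 = 3092.2 kg/h.

3092 kg/h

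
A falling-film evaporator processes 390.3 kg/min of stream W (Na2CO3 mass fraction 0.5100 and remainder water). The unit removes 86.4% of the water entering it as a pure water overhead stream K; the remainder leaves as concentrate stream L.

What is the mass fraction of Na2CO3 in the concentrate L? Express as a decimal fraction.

Na2CO3 is not removed: 390.3×0.510 = 199.05 kg/min of Na2CO3 enters L.
water entering = 390.3×0.490 = 191.25 kg/min; overhead removed = 0.864×191.25 = 165.24 kg/min.
Concentrate = 390.3 − 165.24 = 225.06 kg/min.
Mass fraction = 199.05/225.06 = 0.8844.

0.8844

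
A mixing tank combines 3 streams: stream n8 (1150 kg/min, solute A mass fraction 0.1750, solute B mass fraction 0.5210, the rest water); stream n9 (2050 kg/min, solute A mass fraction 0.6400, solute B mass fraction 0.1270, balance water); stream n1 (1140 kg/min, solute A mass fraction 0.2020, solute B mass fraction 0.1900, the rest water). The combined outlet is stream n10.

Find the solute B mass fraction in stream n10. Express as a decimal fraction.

Total flow out = 1150 + 2050 + 1140 = 4340 kg/min.
solute B in = 1150×0.521 + 2050×0.127 + 1140×0.190 = 1076.1 kg/min.
solute B mass fraction in n10 = 1076.1/4340 = 0.2479.

0.2479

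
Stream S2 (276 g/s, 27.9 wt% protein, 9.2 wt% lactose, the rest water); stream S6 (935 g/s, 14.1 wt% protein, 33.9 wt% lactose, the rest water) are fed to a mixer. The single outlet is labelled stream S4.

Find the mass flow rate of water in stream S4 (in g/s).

659.8 g/s

water out = water in = 276×0.629 + 935×0.520 = 659.8 g/s.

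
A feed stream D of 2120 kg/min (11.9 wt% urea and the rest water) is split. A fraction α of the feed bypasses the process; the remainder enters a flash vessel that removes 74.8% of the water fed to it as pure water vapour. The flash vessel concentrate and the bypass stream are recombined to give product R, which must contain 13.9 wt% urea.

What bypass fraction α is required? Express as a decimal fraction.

0.782

All 2120×0.119 = 252.28 kg/min of urea reaches R, so R = 252.28/0.139 = 1815 kg/min and vapour = 305.04 kg/min.
The evaporator receives (1−α)·2120 of feed at 0.881 water and removes 0.748 of that water:
0.748×0.881×(1−α)×2120 = 305.04
(1−α) = 305.04/1397.1 = 0.2183;  α = 0.7817.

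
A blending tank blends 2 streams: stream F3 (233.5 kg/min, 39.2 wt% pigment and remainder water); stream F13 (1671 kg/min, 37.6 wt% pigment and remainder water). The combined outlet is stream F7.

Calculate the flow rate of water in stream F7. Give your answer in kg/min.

1185 kg/min

water out = water in = 233.5×0.608 + 1671×0.624 = 1184.7 kg/min.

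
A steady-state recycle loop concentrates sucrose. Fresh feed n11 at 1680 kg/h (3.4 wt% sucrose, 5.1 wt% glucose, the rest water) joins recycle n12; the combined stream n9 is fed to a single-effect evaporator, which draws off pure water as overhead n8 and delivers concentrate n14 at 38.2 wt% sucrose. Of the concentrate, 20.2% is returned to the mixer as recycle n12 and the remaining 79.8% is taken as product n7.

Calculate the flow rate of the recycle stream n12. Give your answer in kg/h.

37.85 kg/h

Overall sucrose balance (none leaves overhead): sucrose in fresh feed = sucrose in product, i.e. 1680×0.034 = (1−0.202)·n14·0.382.
n14 = 57.12/(0.382×0.798) = 187.38 kg/h.
Recycle n12 = 0.202×187.38 = 37.851 kg/h.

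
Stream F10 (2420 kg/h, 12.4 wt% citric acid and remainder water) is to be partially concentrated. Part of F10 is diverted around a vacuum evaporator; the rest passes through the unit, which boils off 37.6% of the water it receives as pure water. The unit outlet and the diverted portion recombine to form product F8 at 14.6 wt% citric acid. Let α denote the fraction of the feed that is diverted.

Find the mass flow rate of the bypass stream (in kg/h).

All 2420×0.124 = 300.08 kg/h of citric acid reaches F8, so F8 = 300.08/0.146 = 2055.3 kg/h and vapour = 364.66 kg/h.
The evaporator receives (1−α)·2420 of feed at 0.876 water and removes 0.376 of that water:
0.376×0.876×(1−α)×2420 = 364.66
(1−α) = 364.66/797.09 = 0.4575;  α = 0.5425.
Bypass flow = 0.5425×2420 = 1312.9 kg/h.

1313 kg/h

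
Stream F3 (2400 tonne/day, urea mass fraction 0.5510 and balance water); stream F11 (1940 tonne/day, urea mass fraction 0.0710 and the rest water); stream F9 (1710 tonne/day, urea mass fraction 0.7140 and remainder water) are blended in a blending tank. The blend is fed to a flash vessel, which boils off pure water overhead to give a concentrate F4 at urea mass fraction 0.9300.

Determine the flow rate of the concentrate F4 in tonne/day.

urea entering = 2400×0.551 + 1940×0.071 + 1710×0.714 = 2681.1 tonne/day.
All urea reports to F4, so F4 = 2681.1/0.930 = 2882.9 tonne/day.

2883 tonne/day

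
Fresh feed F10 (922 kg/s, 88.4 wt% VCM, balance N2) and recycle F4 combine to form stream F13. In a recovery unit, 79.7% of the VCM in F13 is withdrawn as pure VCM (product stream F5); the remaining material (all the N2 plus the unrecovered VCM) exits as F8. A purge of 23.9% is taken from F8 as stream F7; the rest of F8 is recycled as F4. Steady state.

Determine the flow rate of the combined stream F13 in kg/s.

1411 kg/s

N2 enters only via F10 and leaves only via the purge: 922×0.116 = 0.239×(N2 in F8), and the recovery unit passes all N2, so N2 in F13 = N2 in F8 = 447.5 kg/s.
VCM in F13: m_A = 922×0.884 + (1−0.239)·(1−0.797)·m_A, so m_A = 815.05/0.8455 = 963.96 kg/s.
F13 = 963.96 + 447.5 = 1411.5 kg/s.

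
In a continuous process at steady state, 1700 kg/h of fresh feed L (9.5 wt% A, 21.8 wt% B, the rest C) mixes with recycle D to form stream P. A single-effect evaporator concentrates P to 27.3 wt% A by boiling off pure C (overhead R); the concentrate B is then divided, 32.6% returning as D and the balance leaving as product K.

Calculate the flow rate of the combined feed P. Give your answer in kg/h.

Overall A balance (none leaves overhead): A in fresh feed = A in product, i.e. 1700×0.095 = (1−0.326)·B·0.273.
B = 161.5/(0.273×0.674) = 877.71 kg/h.
Recycle D = 0.326×877.71 = 286.13 kg/h.
Combined feed P = 1700 + 286.13 = 1986.1 kg/h.

1986 kg/h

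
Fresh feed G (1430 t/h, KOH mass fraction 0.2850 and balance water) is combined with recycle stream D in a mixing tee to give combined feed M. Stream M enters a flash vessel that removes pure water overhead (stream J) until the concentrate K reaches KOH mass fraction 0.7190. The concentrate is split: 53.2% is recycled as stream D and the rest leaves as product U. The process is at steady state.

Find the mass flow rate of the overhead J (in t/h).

863.2 t/h

Overall KOH balance (none leaves overhead): KOH in fresh feed = KOH in product, i.e. 1430×0.285 = (1−0.532)·K·0.719.
K = 407.55/(0.719×0.468) = 1211.2 t/h.
Recycle D = 0.532×1211.2 = 644.34 t/h.
Combined feed M = 1430 + 644.34 = 2074.3 t/h.
Overhead J = M − K = 2074.3 − 1211.2 = 863.17 t/h.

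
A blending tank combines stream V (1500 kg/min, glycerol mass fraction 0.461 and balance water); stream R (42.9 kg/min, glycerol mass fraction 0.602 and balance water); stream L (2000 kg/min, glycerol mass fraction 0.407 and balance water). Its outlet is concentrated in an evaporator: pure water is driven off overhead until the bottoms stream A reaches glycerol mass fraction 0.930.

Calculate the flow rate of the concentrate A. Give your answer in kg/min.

1647 kg/min

glycerol entering = 1500×0.461 + 42.9×0.602 + 2000×0.407 = 1531.3 kg/min.
All glycerol reports to A, so A = 1531.3/0.930 = 1646.6 kg/min.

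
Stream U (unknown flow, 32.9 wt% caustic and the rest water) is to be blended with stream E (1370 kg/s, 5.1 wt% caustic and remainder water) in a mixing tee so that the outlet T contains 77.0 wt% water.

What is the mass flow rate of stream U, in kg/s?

2477 kg/s

Let U be the unknown flow. Total out = 1370 + U.
water balance: 1300.1 + 0.671·U = 0.770·(1370 + U)
(0.671 − 0.770)·U = 0.770×1370 − 1300.1 = -245.23
U = -245.23 / -0.099 = 2477.1 kg/s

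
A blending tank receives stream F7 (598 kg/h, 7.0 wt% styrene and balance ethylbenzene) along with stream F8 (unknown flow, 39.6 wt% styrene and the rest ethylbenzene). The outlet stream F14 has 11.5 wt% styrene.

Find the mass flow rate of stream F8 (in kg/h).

Let F8 be the unknown flow. Total out = 598 + F8.
styrene balance: 41.86 + 0.396·F8 = 0.115·(598 + F8)
(0.396 − 0.115)·F8 = 0.115×598 − 41.86 = 26.91
F8 = 26.91 / 0.281 = 95.765 kg/h

95.77 kg/h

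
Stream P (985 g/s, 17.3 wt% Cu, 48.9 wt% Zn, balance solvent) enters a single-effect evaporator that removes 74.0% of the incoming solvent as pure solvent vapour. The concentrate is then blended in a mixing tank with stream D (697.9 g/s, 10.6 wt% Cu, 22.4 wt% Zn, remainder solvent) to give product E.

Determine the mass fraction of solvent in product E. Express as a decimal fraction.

Vapour removed = 0.740×0.338×985 = 246.37 g/s; concentrate = 738.63 g/s.
solvent reaching the mixer = 86.562 (from concentrate) + 697.9×0.670 = 554.15 g/s.
Product flow = 738.63 + 697.9 = 1436.5 g/s; solvent fraction = 0.3858.

0.3858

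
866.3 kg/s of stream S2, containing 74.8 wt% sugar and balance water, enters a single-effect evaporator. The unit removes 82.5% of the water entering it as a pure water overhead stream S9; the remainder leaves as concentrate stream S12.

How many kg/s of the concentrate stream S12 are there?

686.2 kg/s

water entering = 866.3×0.252 = 218.31 kg/s; overhead removed = 0.825×218.31 = 180.1 kg/s.
Concentrate = 866.3 − 180.1 = 686.2 kg/s.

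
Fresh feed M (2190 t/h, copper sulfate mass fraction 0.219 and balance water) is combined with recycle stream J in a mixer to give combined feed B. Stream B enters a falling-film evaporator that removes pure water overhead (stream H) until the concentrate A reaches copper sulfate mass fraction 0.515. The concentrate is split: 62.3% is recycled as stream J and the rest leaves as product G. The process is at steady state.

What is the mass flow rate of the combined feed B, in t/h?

Overall copper sulfate balance (none leaves overhead): copper sulfate in fresh feed = copper sulfate in product, i.e. 2190×0.219 = (1−0.623)·A·0.515.
A = 479.61/(0.515×0.377) = 2470.2 t/h.
Recycle J = 0.623×2470.2 = 1539 t/h.
Combined feed B = 2190 + 1539 = 3729 t/h.

3729 t/h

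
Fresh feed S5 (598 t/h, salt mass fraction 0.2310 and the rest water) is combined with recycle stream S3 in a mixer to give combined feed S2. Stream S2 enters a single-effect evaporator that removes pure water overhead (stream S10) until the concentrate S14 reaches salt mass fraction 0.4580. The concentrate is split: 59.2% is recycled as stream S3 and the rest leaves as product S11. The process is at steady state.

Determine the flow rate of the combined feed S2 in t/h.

1036 t/h

Overall salt balance (none leaves overhead): salt in fresh feed = salt in product, i.e. 598×0.231 = (1−0.592)·S14·0.458.
S14 = 138.14/(0.458×0.408) = 739.24 t/h.
Recycle S3 = 0.592×739.24 = 437.63 t/h.
Combined feed S2 = 598 + 437.63 = 1035.6 t/h.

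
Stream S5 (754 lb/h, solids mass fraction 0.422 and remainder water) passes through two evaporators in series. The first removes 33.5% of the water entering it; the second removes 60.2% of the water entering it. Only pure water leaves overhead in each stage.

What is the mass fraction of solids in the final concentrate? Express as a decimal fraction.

water in feed = 754×0.578 = 435.81 lb/h.
After stage 1: water left = (1−0.335)×435.81 = 289.81; stream total = 608 lb/h.
After stage 2: water left = (1−0.602)×289.81 = 115.35; final concentrate = 433.53 lb/h.
solids fraction = 318.19/433.53 = 0.734.

0.734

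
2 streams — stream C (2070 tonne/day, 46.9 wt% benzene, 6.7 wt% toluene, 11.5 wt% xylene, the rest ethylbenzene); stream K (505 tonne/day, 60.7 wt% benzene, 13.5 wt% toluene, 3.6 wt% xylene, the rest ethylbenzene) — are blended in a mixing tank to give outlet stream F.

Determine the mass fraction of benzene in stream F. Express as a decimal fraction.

0.4961

Total flow out = 2070 + 505 = 2575 tonne/day.
benzene in = 2070×0.469 + 505×0.607 = 1277.4 tonne/day.
benzene mass fraction in F = 1277.4/2575 = 0.4961.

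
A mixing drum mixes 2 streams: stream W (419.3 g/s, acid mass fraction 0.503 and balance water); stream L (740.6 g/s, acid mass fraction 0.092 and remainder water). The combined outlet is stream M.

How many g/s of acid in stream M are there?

279 g/s

acid out = acid in = 419.3×0.503 + 740.6×0.092 = 279.04 g/s.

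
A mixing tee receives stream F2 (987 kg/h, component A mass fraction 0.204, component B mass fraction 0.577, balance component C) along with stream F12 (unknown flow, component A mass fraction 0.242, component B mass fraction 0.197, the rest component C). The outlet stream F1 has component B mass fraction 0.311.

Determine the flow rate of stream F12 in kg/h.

Let F12 be the unknown flow. Total out = 987 + F12.
component B balance: 569.5 + 0.197·F12 = 0.311·(987 + F12)
(0.197 − 0.311)·F12 = 0.311×987 − 569.5 = -262.54
F12 = -262.54 / -0.114 = 2303 kg/h

2303 kg/h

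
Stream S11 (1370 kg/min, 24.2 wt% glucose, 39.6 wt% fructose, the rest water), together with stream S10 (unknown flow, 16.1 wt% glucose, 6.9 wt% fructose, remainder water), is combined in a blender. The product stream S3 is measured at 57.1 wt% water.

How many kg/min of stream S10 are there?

1439 kg/min

Let S10 be the unknown flow. Total out = 1370 + S10.
water balance: 495.94 + 0.770·S10 = 0.571·(1370 + S10)
(0.770 − 0.571)·S10 = 0.571×1370 − 495.94 = 286.33
S10 = 286.33 / 0.199 = 1438.8 kg/min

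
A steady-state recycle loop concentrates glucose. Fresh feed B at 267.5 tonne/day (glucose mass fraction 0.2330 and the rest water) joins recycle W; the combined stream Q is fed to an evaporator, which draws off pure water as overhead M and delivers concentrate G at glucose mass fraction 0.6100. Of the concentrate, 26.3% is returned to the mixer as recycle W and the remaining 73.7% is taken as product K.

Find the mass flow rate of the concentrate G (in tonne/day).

Overall glucose balance (none leaves overhead): glucose in fresh feed = glucose in product, i.e. 267.5×0.233 = (1−0.263)·G·0.610.
G = 62.328/(0.610×0.737) = 138.64 tonne/day.

138.6 tonne/day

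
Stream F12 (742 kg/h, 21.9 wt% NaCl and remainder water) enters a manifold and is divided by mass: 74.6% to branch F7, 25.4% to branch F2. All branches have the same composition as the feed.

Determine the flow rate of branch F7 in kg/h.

553.5 kg/h

Branch F7 flow = 0.746×742 = 553.53 kg/h.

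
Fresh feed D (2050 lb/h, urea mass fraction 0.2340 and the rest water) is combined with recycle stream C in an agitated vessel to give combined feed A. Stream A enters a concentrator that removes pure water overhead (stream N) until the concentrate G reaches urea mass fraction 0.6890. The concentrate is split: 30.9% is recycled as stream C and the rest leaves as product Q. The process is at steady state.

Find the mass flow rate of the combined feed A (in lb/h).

Overall urea balance (none leaves overhead): urea in fresh feed = urea in product, i.e. 2050×0.234 = (1−0.309)·G·0.689.
G = 479.7/(0.689×0.691) = 1007.6 lb/h.
Recycle C = 0.309×1007.6 = 311.34 lb/h.
Combined feed A = 2050 + 311.34 = 2361.3 lb/h.

2361 lb/h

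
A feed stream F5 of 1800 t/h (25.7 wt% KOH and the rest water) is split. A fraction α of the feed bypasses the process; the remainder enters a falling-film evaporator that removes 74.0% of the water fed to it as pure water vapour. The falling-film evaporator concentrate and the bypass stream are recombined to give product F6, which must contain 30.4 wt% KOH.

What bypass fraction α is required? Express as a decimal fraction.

0.719

All 1800×0.257 = 462.6 t/h of KOH reaches F6, so F6 = 462.6/0.304 = 1521.7 t/h and vapour = 278.29 t/h.
The evaporator receives (1−α)·1800 of feed at 0.743 water and removes 0.740 of that water:
0.740×0.743×(1−α)×1800 = 278.29
(1−α) = 278.29/989.68 = 0.2812;  α = 0.7188.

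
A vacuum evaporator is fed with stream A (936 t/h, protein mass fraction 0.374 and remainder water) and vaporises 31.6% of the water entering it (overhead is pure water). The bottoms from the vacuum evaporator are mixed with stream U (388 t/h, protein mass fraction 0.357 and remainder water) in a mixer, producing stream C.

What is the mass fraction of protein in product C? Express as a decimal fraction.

Vapour removed = 0.316×0.626×936 = 185.16 t/h; concentrate = 750.84 t/h.
protein reaching the mixer = 350.06 (from concentrate) + 388×0.357 = 488.58 t/h.
Product flow = 750.84 + 388 = 1138.8 t/h; protein fraction = 0.429.

0.429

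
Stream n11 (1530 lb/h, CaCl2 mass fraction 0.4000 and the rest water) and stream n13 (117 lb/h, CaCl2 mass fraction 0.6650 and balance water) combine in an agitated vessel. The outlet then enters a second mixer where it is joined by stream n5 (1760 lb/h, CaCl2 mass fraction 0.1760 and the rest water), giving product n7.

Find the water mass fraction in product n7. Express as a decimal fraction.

Overall, product flow = 3407 lb/h.
water in = 1530×0.600 + 117×0.335 + 1760×0.824 = 2407.4 lb/h.
water fraction in n7 = 0.7066.

0.7066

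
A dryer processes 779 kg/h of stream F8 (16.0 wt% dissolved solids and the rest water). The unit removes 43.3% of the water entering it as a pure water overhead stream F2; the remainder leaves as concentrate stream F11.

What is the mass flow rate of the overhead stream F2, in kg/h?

water entering = 779×0.840 = 654.36 kg/h; overhead removed = 0.433×654.36 = 283.34 kg/h.

283.3 kg/h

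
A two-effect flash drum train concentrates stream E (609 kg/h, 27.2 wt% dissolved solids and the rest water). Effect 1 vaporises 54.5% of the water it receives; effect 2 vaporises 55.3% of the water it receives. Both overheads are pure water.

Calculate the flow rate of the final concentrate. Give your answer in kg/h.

255.8 kg/h

water in feed = 609×0.728 = 443.35 kg/h.
After stage 1: water left = (1−0.545)×443.35 = 201.73; stream total = 367.37 kg/h.
After stage 2: water left = (1−0.553)×201.73 = 90.171; final concentrate = 255.82 kg/h.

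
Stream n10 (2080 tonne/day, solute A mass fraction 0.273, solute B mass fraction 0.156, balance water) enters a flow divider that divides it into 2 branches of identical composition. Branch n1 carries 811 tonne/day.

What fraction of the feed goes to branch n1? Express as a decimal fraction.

Fraction to n1 = 811/2080 = 0.3899.

0.390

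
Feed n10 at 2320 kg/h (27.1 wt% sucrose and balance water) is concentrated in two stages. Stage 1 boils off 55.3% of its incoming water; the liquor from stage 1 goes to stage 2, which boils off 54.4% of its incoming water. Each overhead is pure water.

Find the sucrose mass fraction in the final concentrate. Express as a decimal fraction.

water in feed = 2320×0.729 = 1691.3 kg/h.
After stage 1: water left = (1−0.553)×1691.3 = 756; stream total = 1384.7 kg/h.
After stage 2: water left = (1−0.544)×756 = 344.74; final concentrate = 973.46 kg/h.
sucrose fraction = 628.72/973.46 = 0.646.

0.646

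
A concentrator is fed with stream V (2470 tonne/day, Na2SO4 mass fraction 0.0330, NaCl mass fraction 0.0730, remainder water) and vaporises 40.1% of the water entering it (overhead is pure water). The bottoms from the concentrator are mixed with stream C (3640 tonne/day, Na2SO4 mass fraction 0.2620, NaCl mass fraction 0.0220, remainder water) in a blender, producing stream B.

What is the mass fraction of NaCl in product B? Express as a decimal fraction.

Vapour removed = 0.401×0.894×2470 = 885.48 tonne/day; concentrate = 1584.5 tonne/day.
NaCl reaching the mixer = 180.31 (from concentrate) + 3640×0.022 = 260.39 tonne/day.
Product flow = 1584.5 + 3640 = 5224.5 tonne/day; NaCl fraction = 0.0498.

0.0498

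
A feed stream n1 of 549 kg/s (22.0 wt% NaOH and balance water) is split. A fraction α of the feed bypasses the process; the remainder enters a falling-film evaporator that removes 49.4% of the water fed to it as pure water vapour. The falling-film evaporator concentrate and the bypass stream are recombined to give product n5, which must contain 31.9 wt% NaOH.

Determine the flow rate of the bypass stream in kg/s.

106.8 kg/s

All 549×0.220 = 120.78 kg/s of NaOH reaches n5, so n5 = 120.78/0.319 = 378.62 kg/s and vapour = 170.38 kg/s.
The evaporator receives (1−α)·549 of feed at 0.780 water and removes 0.494 of that water:
0.494×0.780×(1−α)×549 = 170.38
(1−α) = 170.38/211.54 = 0.8054;  α = 0.1946.
Bypass flow = 0.1946×549 = 106.82 kg/s.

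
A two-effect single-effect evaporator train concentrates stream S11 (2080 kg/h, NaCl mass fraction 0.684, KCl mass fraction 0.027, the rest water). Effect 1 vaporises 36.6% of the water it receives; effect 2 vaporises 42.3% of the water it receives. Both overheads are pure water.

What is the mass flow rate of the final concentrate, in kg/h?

1699 kg/h

water in feed = 2080×0.289 = 601.12 kg/h.
After stage 1: water left = (1−0.366)×601.12 = 381.11; stream total = 1860 kg/h.
After stage 2: water left = (1−0.423)×381.11 = 219.9; final concentrate = 1698.8 kg/h.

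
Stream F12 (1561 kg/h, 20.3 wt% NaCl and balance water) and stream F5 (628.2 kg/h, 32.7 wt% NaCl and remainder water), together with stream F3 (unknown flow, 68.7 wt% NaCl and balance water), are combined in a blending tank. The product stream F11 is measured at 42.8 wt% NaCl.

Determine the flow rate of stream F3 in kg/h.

1601 kg/h

Let F3 be the unknown flow. Total out = 2189.2 + F3.
NaCl balance: 522.3 + 0.687·F3 = 0.428·(2189.2 + F3)
(0.687 − 0.428)·F3 = 0.428×2189.2 − 522.3 = 414.67
F3 = 414.67 / 0.259 = 1601.1 kg/h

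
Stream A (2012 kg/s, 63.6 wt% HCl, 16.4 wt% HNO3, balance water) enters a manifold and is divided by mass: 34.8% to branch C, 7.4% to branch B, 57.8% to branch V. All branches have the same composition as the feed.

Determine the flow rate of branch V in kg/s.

1163 kg/s

Branch V flow = 0.578×2012 = 1162.9 kg/s.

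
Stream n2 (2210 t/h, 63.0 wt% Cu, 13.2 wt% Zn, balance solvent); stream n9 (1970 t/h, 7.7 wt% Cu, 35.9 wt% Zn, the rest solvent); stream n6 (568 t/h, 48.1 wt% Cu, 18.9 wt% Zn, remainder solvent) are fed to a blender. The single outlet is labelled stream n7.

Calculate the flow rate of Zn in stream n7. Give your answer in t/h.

Zn out = Zn in = 2210×0.132 + 1970×0.359 + 568×0.189 = 1106.3 t/h.

1106 t/h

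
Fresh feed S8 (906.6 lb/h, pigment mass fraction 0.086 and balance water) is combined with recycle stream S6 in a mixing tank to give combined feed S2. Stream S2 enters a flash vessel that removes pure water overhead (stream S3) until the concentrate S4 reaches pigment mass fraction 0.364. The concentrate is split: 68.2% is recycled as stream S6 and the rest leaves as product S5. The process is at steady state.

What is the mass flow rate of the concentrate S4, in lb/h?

673.6 lb/h

Overall pigment balance (none leaves overhead): pigment in fresh feed = pigment in product, i.e. 906.6×0.086 = (1−0.682)·S4·0.364.
S4 = 77.968/(0.364×0.318) = 673.57 lb/h.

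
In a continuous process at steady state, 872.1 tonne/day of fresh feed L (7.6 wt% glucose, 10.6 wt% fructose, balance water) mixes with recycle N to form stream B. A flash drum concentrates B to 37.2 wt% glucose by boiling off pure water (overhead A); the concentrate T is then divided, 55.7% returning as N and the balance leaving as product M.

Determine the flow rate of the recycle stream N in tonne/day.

224 tonne/day

Overall glucose balance (none leaves overhead): glucose in fresh feed = glucose in product, i.e. 872.1×0.076 = (1−0.557)·T·0.372.
T = 66.28/(0.372×0.443) = 402.19 tonne/day.
Recycle N = 0.557×402.19 = 224.02 tonne/day.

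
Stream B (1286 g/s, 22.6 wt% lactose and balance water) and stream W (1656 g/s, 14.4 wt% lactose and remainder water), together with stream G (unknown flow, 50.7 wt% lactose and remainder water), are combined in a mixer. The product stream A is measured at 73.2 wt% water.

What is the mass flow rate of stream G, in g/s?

Let G be the unknown flow. Total out = 2942 + G.
water balance: 2412.9 + 0.493·G = 0.732·(2942 + G)
(0.493 − 0.732)·G = 0.732×2942 − 2412.9 = -259.36
G = -259.36 / -0.239 = 1085.2 g/s

1085 g/s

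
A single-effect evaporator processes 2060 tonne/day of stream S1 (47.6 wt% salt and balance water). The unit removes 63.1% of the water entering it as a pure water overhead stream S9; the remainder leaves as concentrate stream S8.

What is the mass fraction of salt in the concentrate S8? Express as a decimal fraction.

0.711

salt is not removed: 2060×0.476 = 980.56 tonne/day of salt enters S8.
water entering = 2060×0.524 = 1079.4 tonne/day; overhead removed = 0.631×1079.4 = 681.13 tonne/day.
Concentrate = 2060 − 681.13 = 1378.9 tonne/day.
Mass fraction = 980.56/1378.9 = 0.711.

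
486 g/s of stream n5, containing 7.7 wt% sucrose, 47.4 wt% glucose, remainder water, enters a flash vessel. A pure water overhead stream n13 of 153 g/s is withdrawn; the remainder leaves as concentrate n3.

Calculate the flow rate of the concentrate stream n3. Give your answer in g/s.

Concentrate = 486 − 153 = 333 g/s.

333 g/s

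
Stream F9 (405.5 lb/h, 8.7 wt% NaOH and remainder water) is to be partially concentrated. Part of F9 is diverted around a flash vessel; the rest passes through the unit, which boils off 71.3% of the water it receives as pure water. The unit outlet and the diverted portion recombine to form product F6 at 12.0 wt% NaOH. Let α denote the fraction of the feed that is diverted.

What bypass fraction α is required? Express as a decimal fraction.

0.578

All 405.5×0.087 = 35.279 lb/h of NaOH reaches F6, so F6 = 35.279/0.120 = 293.99 lb/h and vapour = 111.51 lb/h.
The evaporator receives (1−α)·405.5 of feed at 0.913 water and removes 0.713 of that water:
0.713×0.913×(1−α)×405.5 = 111.51
(1−α) = 111.51/263.97 = 0.4224;  α = 0.5776.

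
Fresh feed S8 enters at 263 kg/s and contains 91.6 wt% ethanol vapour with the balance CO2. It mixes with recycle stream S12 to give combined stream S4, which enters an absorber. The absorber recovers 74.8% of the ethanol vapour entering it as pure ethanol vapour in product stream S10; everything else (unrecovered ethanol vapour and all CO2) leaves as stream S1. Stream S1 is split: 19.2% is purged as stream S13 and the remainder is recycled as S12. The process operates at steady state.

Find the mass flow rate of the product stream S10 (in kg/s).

226.3 kg/s

ethanol vapour in S4: m_A = 263×0.916 + (1−0.192)·(1−0.748)·m_A, so m_A = 240.91/0.7964 = 302.5 kg/s.
Product S10 = 0.748×302.5 = 226.27 kg/s.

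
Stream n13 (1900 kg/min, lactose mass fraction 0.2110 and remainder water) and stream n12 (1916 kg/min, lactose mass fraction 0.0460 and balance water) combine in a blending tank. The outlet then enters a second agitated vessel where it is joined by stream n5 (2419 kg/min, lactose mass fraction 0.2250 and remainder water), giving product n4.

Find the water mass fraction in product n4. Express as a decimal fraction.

Overall, product flow = 6235 kg/min.
water in = 1900×0.789 + 1916×0.954 + 2419×0.775 = 5201.7 kg/min.
water fraction in n4 = 0.8343.

0.8343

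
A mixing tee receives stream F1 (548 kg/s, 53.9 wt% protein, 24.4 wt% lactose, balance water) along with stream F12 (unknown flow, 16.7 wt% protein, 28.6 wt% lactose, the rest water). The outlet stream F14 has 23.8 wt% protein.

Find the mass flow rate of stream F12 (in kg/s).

2323 kg/s

Let F12 be the unknown flow. Total out = 548 + F12.
protein balance: 295.37 + 0.167·F12 = 0.238·(548 + F12)
(0.167 − 0.238)·F12 = 0.238×548 − 295.37 = -164.95
F12 = -164.95 / -0.071 = 2323.2 kg/s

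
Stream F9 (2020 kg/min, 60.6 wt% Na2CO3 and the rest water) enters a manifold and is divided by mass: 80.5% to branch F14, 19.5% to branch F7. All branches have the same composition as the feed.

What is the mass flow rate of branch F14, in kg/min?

1626 kg/min

Branch F14 flow = 0.805×2020 = 1626.1 kg/min.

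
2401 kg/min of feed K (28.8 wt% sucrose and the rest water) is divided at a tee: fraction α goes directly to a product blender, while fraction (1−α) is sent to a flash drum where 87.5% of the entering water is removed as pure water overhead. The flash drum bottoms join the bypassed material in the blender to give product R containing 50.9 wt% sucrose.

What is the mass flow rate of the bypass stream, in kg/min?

All 2401×0.288 = 691.49 kg/min of sucrose reaches R, so R = 691.49/0.509 = 1358.5 kg/min and vapour = 1042.5 kg/min.
The evaporator receives (1−α)·2401 of feed at 0.712 water and removes 0.875 of that water:
0.875×0.712×(1−α)×2401 = 1042.5
(1−α) = 1042.5/1495.8 = 0.6969;  α = 0.3031.
Bypass flow = 0.3031×2401 = 727.68 kg/min.

727.7 kg/min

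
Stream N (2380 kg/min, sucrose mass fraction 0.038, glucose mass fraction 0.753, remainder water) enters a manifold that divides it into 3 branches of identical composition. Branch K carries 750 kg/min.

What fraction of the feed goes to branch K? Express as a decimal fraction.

Fraction to K = 750/2380 = 0.3151.

0.315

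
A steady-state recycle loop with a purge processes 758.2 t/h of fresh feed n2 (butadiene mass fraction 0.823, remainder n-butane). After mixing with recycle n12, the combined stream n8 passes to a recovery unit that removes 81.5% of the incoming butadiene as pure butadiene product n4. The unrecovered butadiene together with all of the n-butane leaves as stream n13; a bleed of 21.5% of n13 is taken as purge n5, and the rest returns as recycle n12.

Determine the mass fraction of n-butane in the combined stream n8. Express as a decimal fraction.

n-butane enters only via n2 and leaves only via the purge: 758.2×0.177 = 0.215×(n-butane in n13), and the recovery unit passes all n-butane, so n-butane in n8 = n-butane in n13 = 624.19 t/h.
butadiene in n8: m_A = 758.2×0.823 + (1−0.215)·(1−0.815)·m_A, so m_A = 624/0.8548 = 730.02 t/h.
n8 = 730.02 + 624.19 = 1354.2 t/h.
n-butane fraction in n8 = 624.19/1354.2 = 0.461.

0.461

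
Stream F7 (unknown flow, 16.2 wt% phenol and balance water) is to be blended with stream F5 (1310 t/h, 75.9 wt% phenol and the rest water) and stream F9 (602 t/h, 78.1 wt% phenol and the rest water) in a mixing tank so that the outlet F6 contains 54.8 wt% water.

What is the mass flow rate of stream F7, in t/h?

Let F7 be the unknown flow. Total out = 1912 + F7.
water balance: 447.55 + 0.838·F7 = 0.548·(1912 + F7)
(0.838 − 0.548)·F7 = 0.548×1912 − 447.55 = 600.23
F7 = 600.23 / 0.290 = 2069.8 t/h

2070 t/h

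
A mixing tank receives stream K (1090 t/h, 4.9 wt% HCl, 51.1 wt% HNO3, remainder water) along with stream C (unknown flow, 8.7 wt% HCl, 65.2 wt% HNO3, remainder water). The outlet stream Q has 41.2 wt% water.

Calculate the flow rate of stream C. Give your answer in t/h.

Let C be the unknown flow. Total out = 1090 + C.
water balance: 479.6 + 0.261·C = 0.412·(1090 + C)
(0.261 − 0.412)·C = 0.412×1090 − 479.6 = -30.52
C = -30.52 / -0.151 = 202.12 t/h

202.1 t/h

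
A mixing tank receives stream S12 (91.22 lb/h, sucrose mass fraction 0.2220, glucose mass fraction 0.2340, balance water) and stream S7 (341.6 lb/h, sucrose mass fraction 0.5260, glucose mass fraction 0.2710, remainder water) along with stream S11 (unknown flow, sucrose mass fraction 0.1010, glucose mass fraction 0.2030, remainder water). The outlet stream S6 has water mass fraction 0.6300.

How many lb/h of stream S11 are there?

2329 lb/h

Let S11 be the unknown flow. Total out = 432.82 + S11.
water balance: 118.97 + 0.696·S11 = 0.630·(432.82 + S11)
(0.696 − 0.630)·S11 = 0.630×432.82 − 118.97 = 153.71
S11 = 153.71 / 0.066 = 2328.9 lb/h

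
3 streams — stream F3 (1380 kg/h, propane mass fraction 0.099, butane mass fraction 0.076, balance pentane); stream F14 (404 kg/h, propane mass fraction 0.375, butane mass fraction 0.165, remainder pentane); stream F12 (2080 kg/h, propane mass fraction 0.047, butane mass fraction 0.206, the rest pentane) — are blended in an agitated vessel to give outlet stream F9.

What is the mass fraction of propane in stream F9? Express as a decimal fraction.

0.100

Total flow out = 1380 + 404 + 2080 = 3864 kg/h.
propane in = 1380×0.099 + 404×0.375 + 2080×0.047 = 385.88 kg/h.
propane mass fraction in F9 = 385.88/3864 = 0.100.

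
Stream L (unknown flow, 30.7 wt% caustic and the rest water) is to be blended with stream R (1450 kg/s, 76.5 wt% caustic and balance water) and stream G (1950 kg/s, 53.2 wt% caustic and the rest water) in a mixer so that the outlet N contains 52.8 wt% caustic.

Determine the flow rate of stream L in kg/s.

Let L be the unknown flow. Total out = 3400 + L.
caustic balance: 2146.7 + 0.307·L = 0.528·(3400 + L)
(0.307 − 0.528)·L = 0.528×3400 − 2146.7 = -351.45
L = -351.45 / -0.221 = 1590.3 kg/s

1590 kg/s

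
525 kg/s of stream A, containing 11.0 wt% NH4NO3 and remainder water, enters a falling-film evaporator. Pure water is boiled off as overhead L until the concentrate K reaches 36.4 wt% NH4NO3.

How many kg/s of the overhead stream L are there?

366.3 kg/s

NH4NO3 is conserved: 525×0.110 = 57.75 kg/s all reports to the concentrate.
Concentrate = 57.75/(target fraction) = 158.65 kg/s.
Overhead = 525 − 158.65 = 366.35 kg/s.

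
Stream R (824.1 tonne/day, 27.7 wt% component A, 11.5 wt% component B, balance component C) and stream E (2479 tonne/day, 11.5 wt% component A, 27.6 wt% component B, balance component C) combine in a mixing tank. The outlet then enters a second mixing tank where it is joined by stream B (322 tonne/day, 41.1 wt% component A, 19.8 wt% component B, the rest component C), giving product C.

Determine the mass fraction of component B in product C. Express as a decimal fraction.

Overall, product flow = 3625.1 tonne/day.
component B in = 824.1×0.115 + 2479×0.276 + 322×0.198 = 842.73 tonne/day.
component B fraction in C = 0.2325.

0.2325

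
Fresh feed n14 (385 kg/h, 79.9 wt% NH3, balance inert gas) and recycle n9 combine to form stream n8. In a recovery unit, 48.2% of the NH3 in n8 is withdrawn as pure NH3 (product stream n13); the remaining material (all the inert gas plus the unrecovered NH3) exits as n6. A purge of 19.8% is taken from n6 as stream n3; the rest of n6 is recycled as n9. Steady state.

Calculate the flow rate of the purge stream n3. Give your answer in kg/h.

131.4 kg/h

inert gas enters only via n14 and leaves only via the purge: 385×0.201 = 0.198×(inert gas in n6), and the recovery unit passes all inert gas, so inert gas in n8 = inert gas in n6 = 390.83 kg/h.
NH3 in n8: m_A = 385×0.799 + (1−0.198)·(1−0.482)·m_A, so m_A = 307.62/0.5846 = 526.23 kg/h.
n6 = (1−0.482)×526.23 + 390.83 = 663.42 kg/h.
Purge n3 = 0.198×663.42 = 131.36 kg/h.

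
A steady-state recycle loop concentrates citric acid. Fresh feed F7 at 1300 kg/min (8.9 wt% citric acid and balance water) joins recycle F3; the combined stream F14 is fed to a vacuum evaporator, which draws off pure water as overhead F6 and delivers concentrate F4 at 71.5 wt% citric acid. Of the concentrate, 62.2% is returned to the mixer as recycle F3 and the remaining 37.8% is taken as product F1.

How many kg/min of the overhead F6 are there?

1138 kg/min

Overall citric acid balance (none leaves overhead): citric acid in fresh feed = citric acid in product, i.e. 1300×0.089 = (1−0.622)·F4·0.715.
F4 = 115.7/(0.715×0.378) = 428.09 kg/min.
Recycle F3 = 0.622×428.09 = 266.27 kg/min.
Combined feed F14 = 1300 + 266.27 = 1566.3 kg/min.
Overhead F6 = F14 − F4 = 1566.3 − 428.09 = 1138.2 kg/min.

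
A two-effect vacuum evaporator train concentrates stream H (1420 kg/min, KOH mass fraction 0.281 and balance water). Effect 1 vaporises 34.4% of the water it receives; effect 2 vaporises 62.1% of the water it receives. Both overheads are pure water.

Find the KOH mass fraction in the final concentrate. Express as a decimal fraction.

0.611

water in feed = 1420×0.719 = 1021 kg/min.
After stage 1: water left = (1−0.344)×1021 = 669.76; stream total = 1068.8 kg/min.
After stage 2: water left = (1−0.621)×669.76 = 253.84; final concentrate = 652.86 kg/min.
KOH fraction = 399.02/652.86 = 0.611.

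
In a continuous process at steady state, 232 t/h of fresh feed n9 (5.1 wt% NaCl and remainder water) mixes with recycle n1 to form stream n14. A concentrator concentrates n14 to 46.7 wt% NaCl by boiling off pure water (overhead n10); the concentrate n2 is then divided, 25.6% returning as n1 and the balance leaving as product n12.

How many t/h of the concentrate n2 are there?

Overall NaCl balance (none leaves overhead): NaCl in fresh feed = NaCl in product, i.e. 232×0.051 = (1−0.256)·n2·0.467.
n2 = 11.832/(0.467×0.744) = 34.054 t/h.

34.05 t/h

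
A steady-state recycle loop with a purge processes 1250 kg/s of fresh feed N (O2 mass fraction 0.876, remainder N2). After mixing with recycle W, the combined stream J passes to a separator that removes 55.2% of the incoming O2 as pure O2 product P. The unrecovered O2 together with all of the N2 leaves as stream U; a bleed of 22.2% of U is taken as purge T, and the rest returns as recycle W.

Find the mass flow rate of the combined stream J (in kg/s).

N2 enters only via N and leaves only via the purge: 1250×0.124 = 0.222×(N2 in U), and the separator passes all N2, so N2 in J = N2 in U = 698.2 kg/s.
O2 in J: m_A = 1250×0.876 + (1−0.222)·(1−0.552)·m_A, so m_A = 1095/0.6515 = 1680.9 kg/s.
J = 1680.9 + 698.2 = 2379 kg/s.

2379 kg/s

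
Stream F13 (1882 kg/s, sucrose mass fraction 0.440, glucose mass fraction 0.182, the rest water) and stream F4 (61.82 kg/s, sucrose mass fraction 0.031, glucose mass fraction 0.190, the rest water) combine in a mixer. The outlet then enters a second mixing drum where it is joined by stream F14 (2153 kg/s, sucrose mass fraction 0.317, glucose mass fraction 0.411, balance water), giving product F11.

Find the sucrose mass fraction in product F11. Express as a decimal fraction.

0.369

Overall, product flow = 4096.8 kg/s.
sucrose in = 1882×0.440 + 61.82×0.031 + 2153×0.317 = 1512.5 kg/s.
sucrose fraction in F11 = 0.369.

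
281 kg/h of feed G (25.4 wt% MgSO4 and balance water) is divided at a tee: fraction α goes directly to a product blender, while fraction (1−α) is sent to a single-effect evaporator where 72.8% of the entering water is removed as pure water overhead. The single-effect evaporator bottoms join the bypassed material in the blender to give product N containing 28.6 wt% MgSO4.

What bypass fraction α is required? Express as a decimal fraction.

All 281×0.254 = 71.374 kg/h of MgSO4 reaches N, so N = 71.374/0.286 = 249.56 kg/h and vapour = 31.441 kg/h.
The evaporator receives (1−α)·281 of feed at 0.746 water and removes 0.728 of that water:
0.728×0.746×(1−α)×281 = 31.441
(1−α) = 31.441/152.61 = 0.2060;  α = 0.7940.

0.794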